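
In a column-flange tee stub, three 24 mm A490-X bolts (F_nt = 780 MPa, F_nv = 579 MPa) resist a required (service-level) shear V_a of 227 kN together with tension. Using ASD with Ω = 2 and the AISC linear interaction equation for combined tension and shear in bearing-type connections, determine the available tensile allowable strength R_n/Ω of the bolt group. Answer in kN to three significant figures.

382 kN

A_b = π·24²/4 = 452.4 mm²; f_rv = 227 × 1000 / (3 × 452.4) = 167.3 MPa.
F'_nt = 1.3 F_nt − (Ω F_nt / F_nv) f_rv = 1.3·780 − (2·780/579)·167.3 = 563.4 MPa, capped at F_nt → F'_nt = 563.4 MPa.
R_n = F'_nt · A_b · n = 563.4 × 452.4 × 3 / 1000 = 764.6 kN.
Allowable strength R_n/Ω = 764.6 / 2 = 382 kN.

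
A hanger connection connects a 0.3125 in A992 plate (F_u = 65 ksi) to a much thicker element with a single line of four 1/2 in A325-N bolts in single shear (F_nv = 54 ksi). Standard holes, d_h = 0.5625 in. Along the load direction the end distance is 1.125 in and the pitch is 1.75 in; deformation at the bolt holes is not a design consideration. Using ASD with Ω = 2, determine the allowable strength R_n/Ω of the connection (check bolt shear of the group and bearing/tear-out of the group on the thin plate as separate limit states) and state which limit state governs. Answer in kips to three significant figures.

Bolt shear: A_b = π·0.5²/4 = 0.1963 in²; R_n = 54 × 0.1963 × 4 × 1 = 42.41 kips → 42.41 / 2 = 21.2 kips.
Bearing (1.5 l_c t F_u ≤ 3.0 d t F_u): upper limit = 3.0·0.5·0.3125·65 = 30.47 kips.
  Edge l_c = 1.125 − 0.5625/2 = 0.8438 → r_n = 25.71 kips; interior l_c = 1.75 − 0.5625 = 1.188 → r_n = 30.47 kips.
  R_n,bearing = 1·25.71 + 3·30.47 = 117.1 kips → 117.1 / 2 = 58.6 kips.
Bolt shear governs: 21.2 kips.

21.2 kips (bolt shear governs)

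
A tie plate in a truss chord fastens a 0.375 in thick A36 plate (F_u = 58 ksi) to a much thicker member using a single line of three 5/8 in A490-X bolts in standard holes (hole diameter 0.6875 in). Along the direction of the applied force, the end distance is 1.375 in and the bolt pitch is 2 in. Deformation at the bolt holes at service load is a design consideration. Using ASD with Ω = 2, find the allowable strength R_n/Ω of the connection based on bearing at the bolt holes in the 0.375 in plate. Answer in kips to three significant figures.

Per bolt r_n = 1.2 l_c t F_u ≤ 2.4 d t F_u; upper limit = 2.4 × 0.625 × 0.375 × 58 = 32.62 kips.
Edge bolt: l_c = 1.375 − 0.6875/2 = 1.031 in → 1.2 × 1.031 × 0.375 × 58 = 26.92 → r_n = 26.92 kips.
Interior bolts: l_c = 2 − 0.6875 = 1.312 in → 1.2 × 1.312 × 0.375 × 58 = 34.26 → r_n = 32.62 kips.
R_n = 1 × 26.92 + 2 × 32.62 = 92.17 kips.
Allowable strength R_n/Ω = 92.17 / 2 = 46.1 kips.

46.1 kips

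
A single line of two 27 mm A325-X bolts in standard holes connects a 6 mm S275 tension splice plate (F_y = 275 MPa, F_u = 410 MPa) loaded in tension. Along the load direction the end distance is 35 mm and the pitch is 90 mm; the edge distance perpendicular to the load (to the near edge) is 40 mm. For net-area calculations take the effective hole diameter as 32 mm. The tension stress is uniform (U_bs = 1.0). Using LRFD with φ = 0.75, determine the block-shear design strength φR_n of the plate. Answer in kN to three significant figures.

130 kN

Shear plane L_v = 35 + 1·90 = 125 mm; A_gv = 125 × 6 = 750 mm².
A_nv = (125 − 1.5·32) × 6 = 462 mm².
A_nt = (40 − 0.5·32) × 6 = 144 mm².
0.6 F_u A_nv = 113.7 kN; 0.6 F_y A_gv = 123.8 kN → shear rupture governs the shear term.
R_n = 113.7 + 1.0 × 410 × 144 / 1000 = 172.7 kN.
Design strength φR_n = 0.75 × 172.7 = 130 kN.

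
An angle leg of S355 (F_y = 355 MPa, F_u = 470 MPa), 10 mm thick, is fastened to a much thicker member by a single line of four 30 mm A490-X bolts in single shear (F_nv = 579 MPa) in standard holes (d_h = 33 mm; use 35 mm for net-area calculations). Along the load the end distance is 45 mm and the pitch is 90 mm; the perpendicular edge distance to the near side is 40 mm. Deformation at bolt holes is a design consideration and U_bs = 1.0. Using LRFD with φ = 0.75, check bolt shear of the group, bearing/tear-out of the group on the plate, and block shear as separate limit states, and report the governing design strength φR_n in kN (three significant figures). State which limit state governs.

Bolt shear: A_b = π·30²/4 = 706.9 mm²; R_n = 579 × 706.9 × 4 × 1 / 1000 = 1637 kN → 0.75 × 1637 = 1230 kN.
Bearing: edge l_c = 28.5, r_n = 160.7 kN; interior l_c = 57, r_n = 321.5 kN; R_n = 160.7 + 3·321.5 = 1125 kN → 844 kN.
Block shear: A_gv = 3150, A_nv = 1925, A_nt = 225 mm²; R_n = min(0.6F_uA_nv, 0.6F_yA_gv) + U_bs·F_u·A_nt = 648.6 kN → 486 kN.
Block shear governs: 486 kN.

486 kN (block shear governs)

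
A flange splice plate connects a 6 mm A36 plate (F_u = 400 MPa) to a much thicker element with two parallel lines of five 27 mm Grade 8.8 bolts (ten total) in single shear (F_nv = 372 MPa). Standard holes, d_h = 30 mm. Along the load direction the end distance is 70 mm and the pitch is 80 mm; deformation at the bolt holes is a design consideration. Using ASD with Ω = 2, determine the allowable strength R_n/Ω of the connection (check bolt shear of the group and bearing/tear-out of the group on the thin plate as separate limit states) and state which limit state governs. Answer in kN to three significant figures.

732 kN (bearing governs)

Bolt shear: A_b = π·27²/4 = 572.6 mm²; R_n = 372 × 572.6 × 10 × 1 / 1000 = 2130 kN → 2130 / 2 = 1060 kN.
Bearing (1.2 l_c t F_u ≤ 2.4 d t F_u): upper limit = 2.4·27·6·400 / 1000 = 155.5 kN.
  Edge l_c = 70 − 30/2 = 55 → r_n = 155.5 kN; interior l_c = 80 − 30 = 50 → r_n = 144 kN.
  R_n,bearing = 2·155.5 + 8·144 = 1463 kN → 1463 / 2 = 732 kN.
Bearing governs: 732 kN.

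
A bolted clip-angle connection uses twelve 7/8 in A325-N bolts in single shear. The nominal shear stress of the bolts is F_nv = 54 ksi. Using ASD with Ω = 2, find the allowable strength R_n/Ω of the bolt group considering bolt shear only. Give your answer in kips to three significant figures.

195 kips

A_b = π × 0.875² / 4 = 0.6013 in².
R_n = F_nv · A_b · n · n_s = 54 × 0.6013 × 12 × 1 = 389.7 kips.
Allowable strength R_n/Ω = 389.7 / 2 = 195 kips.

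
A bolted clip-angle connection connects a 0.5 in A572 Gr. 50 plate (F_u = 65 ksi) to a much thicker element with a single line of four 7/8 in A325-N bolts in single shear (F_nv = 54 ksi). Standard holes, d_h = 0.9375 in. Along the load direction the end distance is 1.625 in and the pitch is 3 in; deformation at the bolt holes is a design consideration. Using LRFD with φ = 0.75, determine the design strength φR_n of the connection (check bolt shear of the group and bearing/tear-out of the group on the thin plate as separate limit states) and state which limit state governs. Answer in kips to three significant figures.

Bolt shear: A_b = π·0.875²/4 = 0.6013 in²; R_n = 54 × 0.6013 × 4 × 1 = 129.9 kips → 0.75 × 129.9 = 97.4 kips.
Bearing (1.2 l_c t F_u ≤ 2.4 d t F_u): upper limit = 2.4·0.875·0.5·65 = 68.25 kips.
  Edge l_c = 1.625 − 0.9375/2 = 1.156 → r_n = 45.09 kips; interior l_c = 3 − 0.9375 = 2.062 → r_n = 68.25 kips.
  R_n,bearing = 1·45.09 + 3·68.25 = 249.8 kips → 0.75 × 249.8 = 187 kips.
Bolt shear governs: 97.4 kips.

97.4 kips (bolt shear governs)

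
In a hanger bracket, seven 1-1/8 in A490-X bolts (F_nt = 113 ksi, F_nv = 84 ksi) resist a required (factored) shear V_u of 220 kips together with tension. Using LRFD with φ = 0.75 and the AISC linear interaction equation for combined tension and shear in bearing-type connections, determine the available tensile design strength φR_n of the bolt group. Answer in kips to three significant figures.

471 kips

A_b = π·1.125²/4 = 0.994 in²; f_rv = 220 / (7 × 0.994) = 31.62 ksi.
F'_nt = 1.3 F_nt − (F_nt / φF_nv) f_rv = 1.3·113 − (113/(0.75·84))·31.62 = 90.19 ksi, capped at F_nt → F'_nt = 90.19 ksi.
R_n = F'_nt · A_b · n = 90.19 × 0.994 × 7 = 627.5 kips.
Design strength φR_n = 0.75 × 627.5 = 471 kips.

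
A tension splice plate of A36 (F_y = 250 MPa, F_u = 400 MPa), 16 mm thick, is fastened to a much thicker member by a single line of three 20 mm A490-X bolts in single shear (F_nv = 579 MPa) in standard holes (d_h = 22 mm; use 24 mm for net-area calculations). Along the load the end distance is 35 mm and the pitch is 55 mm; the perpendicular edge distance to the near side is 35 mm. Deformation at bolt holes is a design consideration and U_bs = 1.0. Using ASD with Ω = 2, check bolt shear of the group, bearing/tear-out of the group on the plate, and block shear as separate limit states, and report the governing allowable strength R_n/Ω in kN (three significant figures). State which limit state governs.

Bolt shear: A_b = π·20²/4 = 314.2 mm²; R_n = 579 × 314.2 × 3 × 1 / 1000 = 545.7 kN → 545.7 / 2 = 273 kN.
Bearing: edge l_c = 24, r_n = 184.3 kN; interior l_c = 33, r_n = 253.4 kN; R_n = 184.3 + 2·253.4 = 691.2 kN → 346 kN.
Block shear: A_gv = 2320, A_nv = 1360, A_nt = 368 mm²; R_n = min(0.6F_uA_nv, 0.6F_yA_gv) + U_bs·F_u·A_nt = 473.6 kN → 237 kN.
Block shear governs: 237 kN.

237 kN (block shear governs)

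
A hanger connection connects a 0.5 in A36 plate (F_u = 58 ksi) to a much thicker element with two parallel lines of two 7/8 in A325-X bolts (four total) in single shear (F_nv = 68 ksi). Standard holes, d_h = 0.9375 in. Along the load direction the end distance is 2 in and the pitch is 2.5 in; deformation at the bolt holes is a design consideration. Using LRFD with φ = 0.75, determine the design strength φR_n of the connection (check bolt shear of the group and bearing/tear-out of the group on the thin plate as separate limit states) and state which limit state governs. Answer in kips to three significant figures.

Bolt shear: A_b = π·0.875²/4 = 0.6013 in²; R_n = 68 × 0.6013 × 4 × 1 = 163.6 kips → 0.75 × 163.6 = 123 kips.
Bearing (1.2 l_c t F_u ≤ 2.4 d t F_u): upper limit = 2.4·0.875·0.5·58 = 60.9 kips.
  Edge l_c = 2 − 0.9375/2 = 1.531 → r_n = 53.29 kips; interior l_c = 2.5 − 0.9375 = 1.562 → r_n = 54.38 kips.
  R_n,bearing = 2·53.29 + 2·54.38 = 215.3 kips → 0.75 × 215.3 = 161 kips.
Bolt shear governs: 123 kips.

123 kips (bolt shear governs)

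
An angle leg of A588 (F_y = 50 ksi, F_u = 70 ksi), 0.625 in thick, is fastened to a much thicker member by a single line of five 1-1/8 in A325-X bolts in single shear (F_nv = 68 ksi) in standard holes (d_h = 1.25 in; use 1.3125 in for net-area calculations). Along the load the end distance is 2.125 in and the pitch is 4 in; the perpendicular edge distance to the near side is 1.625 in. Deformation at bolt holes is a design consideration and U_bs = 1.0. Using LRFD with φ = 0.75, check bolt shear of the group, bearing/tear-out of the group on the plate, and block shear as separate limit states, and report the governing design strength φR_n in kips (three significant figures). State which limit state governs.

Bolt shear: A_b = π·1.125²/4 = 0.994 in²; R_n = 68 × 0.994 × 5 × 1 = 338 kips → 0.75 × 338 = 253 kips.
Bearing: edge l_c = 1.5, r_n = 78.75 kips; interior l_c = 2.75, r_n = 118.1 kips; R_n = 78.75 + 4·118.1 = 551.2 kips → 413 kips.
Block shear: A_gv = 11.33, A_nv = 7.637, A_nt = 0.6055 in²; R_n = min(0.6F_uA_nv, 0.6F_yA_gv) + U_bs·F_u·A_nt = 363.1 kips → 272 kips.
Bolt shear governs: 253 kips.

253 kips (bolt shear governs)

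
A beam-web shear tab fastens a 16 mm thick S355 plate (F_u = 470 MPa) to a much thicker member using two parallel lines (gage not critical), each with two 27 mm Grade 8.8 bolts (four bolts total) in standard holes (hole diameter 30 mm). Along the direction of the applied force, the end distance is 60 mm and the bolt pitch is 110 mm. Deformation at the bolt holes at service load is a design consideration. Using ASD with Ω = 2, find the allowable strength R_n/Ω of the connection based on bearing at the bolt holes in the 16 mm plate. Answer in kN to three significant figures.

Per bolt r_n = 1.2 l_c t F_u ≤ 2.4 d t F_u; upper limit = 2.4 × 27 × 16 × 470 / 1000 = 487.3 kN.
Edge bolt: l_c = 60 − 30/2 = 45 mm → 1.2 × 45 × 16 × 470 / 1000 = 406.1 → r_n = 406.1 kN.
Interior bolts: l_c = 110 − 30 = 80 mm → 1.2 × 80 × 16 × 470 / 1000 = 721.9 → r_n = 487.3 kN.
R_n = 2 × 406.1 + 2 × 487.3 = 1787 kN.
Allowable strength R_n/Ω = 1787 / 2 = 893 kN.

893 kN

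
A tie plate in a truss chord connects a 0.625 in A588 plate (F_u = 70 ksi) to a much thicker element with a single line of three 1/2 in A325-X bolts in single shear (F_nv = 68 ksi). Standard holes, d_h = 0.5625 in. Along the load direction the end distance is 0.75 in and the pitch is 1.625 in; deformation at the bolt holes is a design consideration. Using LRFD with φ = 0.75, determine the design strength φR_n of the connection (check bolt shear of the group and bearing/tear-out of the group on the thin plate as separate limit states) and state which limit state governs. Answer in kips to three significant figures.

30 kips (bolt shear governs)

Bolt shear: A_b = π·0.5²/4 = 0.1963 in²; R_n = 68 × 0.1963 × 3 × 1 = 40.06 kips → 0.75 × 40.06 = 30 kips.
Bearing (1.2 l_c t F_u ≤ 2.4 d t F_u): upper limit = 2.4·0.5·0.625·70 = 52.5 kips.
  Edge l_c = 0.75 − 0.5625/2 = 0.4688 → r_n = 24.61 kips; interior l_c = 1.625 − 0.5625 = 1.062 → r_n = 52.5 kips.
  R_n,bearing = 1·24.61 + 2·52.5 = 129.6 kips → 0.75 × 129.6 = 97.2 kips.
Bolt shear governs: 30 kips.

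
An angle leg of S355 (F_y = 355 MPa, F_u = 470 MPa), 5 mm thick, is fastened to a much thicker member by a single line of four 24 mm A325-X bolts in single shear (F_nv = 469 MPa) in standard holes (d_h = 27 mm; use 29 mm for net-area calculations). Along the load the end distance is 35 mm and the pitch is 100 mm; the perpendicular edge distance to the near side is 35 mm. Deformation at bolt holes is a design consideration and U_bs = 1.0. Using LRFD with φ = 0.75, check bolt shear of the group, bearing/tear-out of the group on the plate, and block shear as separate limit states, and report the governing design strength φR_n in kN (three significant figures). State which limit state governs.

283 kN (block shear governs)

Bolt shear: A_b = π·24²/4 = 452.4 mm²; R_n = 469 × 452.4 × 4 × 1 / 1000 = 848.7 kN → 0.75 × 848.7 = 637 kN.
Bearing: edge l_c = 21.5, r_n = 60.63 kN; interior l_c = 73, r_n = 135.4 kN; R_n = 60.63 + 3·135.4 = 466.7 kN → 350 kN.
Block shear: A_gv = 1675, A_nv = 1168, A_nt = 102.5 mm²; R_n = min(0.6F_uA_nv, 0.6F_yA_gv) + U_bs·F_u·A_nt = 377.4 kN → 283 kN.
Block shear governs: 283 kN.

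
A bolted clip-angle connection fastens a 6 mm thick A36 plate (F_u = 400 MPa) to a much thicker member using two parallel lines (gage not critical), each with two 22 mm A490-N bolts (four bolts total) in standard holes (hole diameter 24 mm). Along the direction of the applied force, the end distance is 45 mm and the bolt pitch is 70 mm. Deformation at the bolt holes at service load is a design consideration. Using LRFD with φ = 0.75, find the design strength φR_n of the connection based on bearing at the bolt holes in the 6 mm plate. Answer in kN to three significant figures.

Per bolt r_n = 1.2 l_c t F_u ≤ 2.4 d t F_u; upper limit = 2.4 × 22 × 6 × 400 / 1000 = 126.7 kN.
Edge bolt: l_c = 45 − 24/2 = 33 mm → 1.2 × 33 × 6 × 400 / 1000 = 95.04 → r_n = 95.04 kN.
Interior bolts: l_c = 70 − 24 = 46 mm → 1.2 × 46 × 6 × 400 / 1000 = 132.5 → r_n = 126.7 kN.
R_n = 2 × 95.04 + 2 × 126.7 = 443.5 kN.
Design strength φR_n = 0.75 × 443.5 = 333 kN.

333 kN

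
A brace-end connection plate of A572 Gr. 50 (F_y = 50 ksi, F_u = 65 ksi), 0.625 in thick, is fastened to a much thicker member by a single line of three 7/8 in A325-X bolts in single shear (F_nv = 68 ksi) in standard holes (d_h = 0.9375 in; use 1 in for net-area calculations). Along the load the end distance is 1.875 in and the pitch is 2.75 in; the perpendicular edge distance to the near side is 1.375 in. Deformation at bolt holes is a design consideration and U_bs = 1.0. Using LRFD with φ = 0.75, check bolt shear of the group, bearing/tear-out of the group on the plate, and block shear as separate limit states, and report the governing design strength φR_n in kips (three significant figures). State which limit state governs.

92 kips (bolt shear governs)

Bolt shear: A_b = π·0.875²/4 = 0.6013 in²; R_n = 68 × 0.6013 × 3 × 1 = 122.7 kips → 0.75 × 122.7 = 92 kips.
Bearing: edge l_c = 1.406, r_n = 68.55 kips; interior l_c = 1.812, r_n = 85.31 kips; R_n = 68.55 + 2·85.31 = 239.2 kips → 179 kips.
Block shear: A_gv = 4.609, A_nv = 3.047, A_nt = 0.5469 in²; R_n = min(0.6F_uA_nv, 0.6F_yA_gv) + U_bs·F_u·A_nt = 154.4 kips → 116 kips.
Bolt shear governs: 92 kips.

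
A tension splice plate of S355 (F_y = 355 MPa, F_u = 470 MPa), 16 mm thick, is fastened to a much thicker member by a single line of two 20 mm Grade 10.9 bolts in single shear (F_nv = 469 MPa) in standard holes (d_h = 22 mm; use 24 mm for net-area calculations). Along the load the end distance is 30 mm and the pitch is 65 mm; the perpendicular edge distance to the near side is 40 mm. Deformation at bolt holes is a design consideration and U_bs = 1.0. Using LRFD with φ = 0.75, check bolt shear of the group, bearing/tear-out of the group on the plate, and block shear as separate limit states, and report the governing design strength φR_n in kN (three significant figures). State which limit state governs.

221 kN (bolt shear governs)

Bolt shear: A_b = π·20²/4 = 314.2 mm²; R_n = 469 × 314.2 × 2 × 1 / 1000 = 294.7 kN → 0.75 × 294.7 = 221 kN.
Bearing: edge l_c = 19, r_n = 171.5 kN; interior l_c = 43, r_n = 361 kN; R_n = 171.5 + 1·361 = 532.4 kN → 399 kN.
Block shear: A_gv = 1520, A_nv = 944, A_nt = 448 mm²; R_n = min(0.6F_uA_nv, 0.6F_yA_gv) + U_bs·F_u·A_nt = 476.8 kN → 358 kN.
Bolt shear governs: 221 kN.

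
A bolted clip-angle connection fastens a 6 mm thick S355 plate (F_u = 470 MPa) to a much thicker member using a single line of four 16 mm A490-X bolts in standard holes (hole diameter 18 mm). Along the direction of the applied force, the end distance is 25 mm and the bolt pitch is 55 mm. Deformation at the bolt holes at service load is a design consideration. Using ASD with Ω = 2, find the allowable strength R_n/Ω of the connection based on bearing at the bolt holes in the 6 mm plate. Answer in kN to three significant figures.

190 kN

Per bolt r_n = 1.2 l_c t F_u ≤ 2.4 d t F_u; upper limit = 2.4 × 16 × 6 × 470 / 1000 = 108.3 kN.
Edge bolt: l_c = 25 − 18/2 = 16 mm → 1.2 × 16 × 6 × 470 / 1000 = 54.14 → r_n = 54.14 kN.
Interior bolts: l_c = 55 − 18 = 37 mm → 1.2 × 37 × 6 × 470 / 1000 = 125.2 → r_n = 108.3 kN.
R_n = 1 × 54.14 + 3 × 108.3 = 379 kN.
Allowable strength R_n/Ω = 379 / 2 = 190 kN.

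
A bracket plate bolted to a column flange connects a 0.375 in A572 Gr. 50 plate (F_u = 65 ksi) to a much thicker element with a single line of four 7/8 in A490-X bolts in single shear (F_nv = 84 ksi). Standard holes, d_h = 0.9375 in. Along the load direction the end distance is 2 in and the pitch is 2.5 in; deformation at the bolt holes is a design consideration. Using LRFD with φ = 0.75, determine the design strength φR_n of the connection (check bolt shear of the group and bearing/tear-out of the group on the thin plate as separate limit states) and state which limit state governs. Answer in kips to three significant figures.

136 kips (bearing governs)

Bolt shear: A_b = π·0.875²/4 = 0.6013 in²; R_n = 84 × 0.6013 × 4 × 1 = 202 kips → 0.75 × 202 = 152 kips.
Bearing (1.2 l_c t F_u ≤ 2.4 d t F_u): upper limit = 2.4·0.875·0.375·65 = 51.19 kips.
  Edge l_c = 2 − 0.9375/2 = 1.531 → r_n = 44.79 kips; interior l_c = 2.5 − 0.9375 = 1.562 → r_n = 45.7 kips.
  R_n,bearing = 1·44.79 + 3·45.7 = 181.9 kips → 0.75 × 181.9 = 136 kips.
Bearing governs: 136 kips.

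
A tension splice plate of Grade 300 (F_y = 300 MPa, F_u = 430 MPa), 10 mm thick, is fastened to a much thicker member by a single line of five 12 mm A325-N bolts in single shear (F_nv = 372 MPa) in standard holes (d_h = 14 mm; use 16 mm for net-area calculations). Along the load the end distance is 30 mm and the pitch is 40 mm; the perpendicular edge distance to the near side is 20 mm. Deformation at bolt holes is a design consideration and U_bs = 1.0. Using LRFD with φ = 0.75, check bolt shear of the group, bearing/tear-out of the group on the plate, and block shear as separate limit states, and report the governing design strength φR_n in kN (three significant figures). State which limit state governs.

158 kN (bolt shear governs)

Bolt shear: A_b = π·12²/4 = 113.1 mm²; R_n = 372 × 113.1 × 5 × 1 / 1000 = 210.4 kN → 0.75 × 210.4 = 158 kN.
Bearing: edge l_c = 23, r_n = 118.7 kN; interior l_c = 26, r_n = 123.8 kN; R_n = 118.7 + 4·123.8 = 614 kN → 461 kN.
Block shear: A_gv = 1900, A_nv = 1180, A_nt = 120 mm²; R_n = min(0.6F_uA_nv, 0.6F_yA_gv) + U_bs·F_u·A_nt = 356 kN → 267 kN.
Bolt shear governs: 158 kN.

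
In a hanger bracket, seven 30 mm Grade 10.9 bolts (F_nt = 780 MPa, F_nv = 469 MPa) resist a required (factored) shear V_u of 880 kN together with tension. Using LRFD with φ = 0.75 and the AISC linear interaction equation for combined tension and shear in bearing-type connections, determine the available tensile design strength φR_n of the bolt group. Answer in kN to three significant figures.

2300 kN

A_b = π·30²/4 = 706.9 mm²; f_rv = 880 × 1000 / (7 × 706.9) = 177.8 MPa.
F'_nt = 1.3 F_nt − (F_nt / φF_nv) f_rv = 1.3·780 − (780/(0.75·469))·177.8 = 619.6 MPa, capped at F_nt → F'_nt = 619.6 MPa.
R_n = F'_nt · A_b · n = 619.6 × 706.9 × 7 / 1000 = 3066 kN.
Design strength φR_n = 0.75 × 3066 = 2300 kN.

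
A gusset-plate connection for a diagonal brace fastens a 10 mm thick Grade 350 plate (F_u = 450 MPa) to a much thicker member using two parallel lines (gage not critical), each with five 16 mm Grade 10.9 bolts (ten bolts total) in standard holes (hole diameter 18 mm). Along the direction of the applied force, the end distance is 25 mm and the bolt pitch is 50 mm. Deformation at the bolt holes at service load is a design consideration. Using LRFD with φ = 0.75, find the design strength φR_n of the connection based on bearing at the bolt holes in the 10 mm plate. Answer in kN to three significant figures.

1170 kN

Per bolt r_n = 1.2 l_c t F_u ≤ 2.4 d t F_u; upper limit = 2.4 × 16 × 10 × 450 / 1000 = 172.8 kN.
Edge bolt: l_c = 25 − 18/2 = 16 mm → 1.2 × 16 × 10 × 450 / 1000 = 86.4 → r_n = 86.4 kN.
Interior bolts: l_c = 50 − 18 = 32 mm → 1.2 × 32 × 10 × 450 / 1000 = 172.8 → r_n = 172.8 kN.
R_n = 2 × 86.4 + 8 × 172.8 = 1555 kN.
Design strength φR_n = 0.75 × 1555 = 1170 kN.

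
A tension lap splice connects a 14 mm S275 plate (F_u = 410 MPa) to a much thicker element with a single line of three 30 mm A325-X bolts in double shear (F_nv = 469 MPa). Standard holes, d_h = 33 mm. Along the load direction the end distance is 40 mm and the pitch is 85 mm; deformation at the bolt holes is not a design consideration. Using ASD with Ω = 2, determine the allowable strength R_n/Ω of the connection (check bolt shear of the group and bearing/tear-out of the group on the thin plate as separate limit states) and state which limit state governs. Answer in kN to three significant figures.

Bolt shear: A_b = π·30²/4 = 706.9 mm²; R_n = 469 × 706.9 × 3 × 2 / 1000 = 1989 kN → 1989 / 2 = 995 kN.
Bearing (1.5 l_c t F_u ≤ 3.0 d t F_u): upper limit = 3.0·30·14·410 / 1000 = 516.6 kN.
  Edge l_c = 40 − 33/2 = 23.5 → r_n = 202.3 kN; interior l_c = 85 − 33 = 52 → r_n = 447.7 kN.
  R_n,bearing = 1·202.3 + 2·447.7 = 1098 kN → 1098 / 2 = 549 kN.
Bearing governs: 549 kN.

549 kN (bearing governs)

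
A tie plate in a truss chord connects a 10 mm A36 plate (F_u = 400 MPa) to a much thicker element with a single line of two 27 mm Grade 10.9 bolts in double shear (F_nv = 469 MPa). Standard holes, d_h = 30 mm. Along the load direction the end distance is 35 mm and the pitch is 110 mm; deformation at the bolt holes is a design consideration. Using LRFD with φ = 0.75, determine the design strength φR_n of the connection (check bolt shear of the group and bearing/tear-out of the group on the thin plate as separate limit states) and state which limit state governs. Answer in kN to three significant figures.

Bolt shear: A_b = π·27²/4 = 572.6 mm²; R_n = 469 × 572.6 × 2 × 2 / 1000 = 1074 kN → 0.75 × 1074 = 806 kN.
Bearing (1.2 l_c t F_u ≤ 2.4 d t F_u): upper limit = 2.4·27·10·400 / 1000 = 259.2 kN.
  Edge l_c = 35 − 30/2 = 20 → r_n = 96 kN; interior l_c = 110 − 30 = 80 → r_n = 259.2 kN.
  R_n,bearing = 1·96 + 1·259.2 = 355.2 kN → 0.75 × 355.2 = 266 kN.
Bearing governs: 266 kN.

266 kN (bearing governs)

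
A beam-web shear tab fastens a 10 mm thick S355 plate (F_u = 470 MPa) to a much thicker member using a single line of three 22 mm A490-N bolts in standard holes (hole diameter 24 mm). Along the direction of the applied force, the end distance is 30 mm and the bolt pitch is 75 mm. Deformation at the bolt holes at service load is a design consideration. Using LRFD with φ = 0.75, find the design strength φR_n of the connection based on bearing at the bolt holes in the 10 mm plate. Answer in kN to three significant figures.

Per bolt r_n = 1.2 l_c t F_u ≤ 2.4 d t F_u; upper limit = 2.4 × 22 × 10 × 470 / 1000 = 248.2 kN.
Edge bolt: l_c = 30 − 24/2 = 18 mm → 1.2 × 18 × 10 × 470 / 1000 = 101.5 → r_n = 101.5 kN.
Interior bolts: l_c = 75 − 24 = 51 mm → 1.2 × 51 × 10 × 470 / 1000 = 287.6 → r_n = 248.2 kN.
R_n = 1 × 101.5 + 2 × 248.2 = 597.8 kN.
Design strength φR_n = 0.75 × 597.8 = 448 kN.

448 kN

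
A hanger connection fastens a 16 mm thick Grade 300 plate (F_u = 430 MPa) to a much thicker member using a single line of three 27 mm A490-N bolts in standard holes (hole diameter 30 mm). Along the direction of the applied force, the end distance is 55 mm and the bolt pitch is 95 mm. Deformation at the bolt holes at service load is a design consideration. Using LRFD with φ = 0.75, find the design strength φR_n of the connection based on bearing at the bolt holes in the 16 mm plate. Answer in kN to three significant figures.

Per bolt r_n = 1.2 l_c t F_u ≤ 2.4 d t F_u; upper limit = 2.4 × 27 × 16 × 430 / 1000 = 445.8 kN.
Edge bolt: l_c = 55 − 30/2 = 40 mm → 1.2 × 40 × 16 × 430 / 1000 = 330.2 → r_n = 330.2 kN.
Interior bolts: l_c = 95 − 30 = 65 mm → 1.2 × 65 × 16 × 430 / 1000 = 536.6 → r_n = 445.8 kN.
R_n = 1 × 330.2 + 2 × 445.8 = 1222 kN.
Design strength φR_n = 0.75 × 1222 = 916 kN.

916 kN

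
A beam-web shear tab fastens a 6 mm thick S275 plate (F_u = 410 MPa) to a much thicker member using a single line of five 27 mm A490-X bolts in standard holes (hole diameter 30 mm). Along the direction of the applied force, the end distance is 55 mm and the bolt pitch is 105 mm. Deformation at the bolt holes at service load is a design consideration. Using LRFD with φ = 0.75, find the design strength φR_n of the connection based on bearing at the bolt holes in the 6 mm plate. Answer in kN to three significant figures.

567 kN

Per bolt r_n = 1.2 l_c t F_u ≤ 2.4 d t F_u; upper limit = 2.4 × 27 × 6 × 410 / 1000 = 159.4 kN.
Edge bolt: l_c = 55 − 30/2 = 40 mm → 1.2 × 40 × 6 × 410 / 1000 = 118.1 → r_n = 118.1 kN.
Interior bolts: l_c = 105 − 30 = 75 mm → 1.2 × 75 × 6 × 410 / 1000 = 221.4 → r_n = 159.4 kN.
R_n = 1 × 118.1 + 4 × 159.4 = 755.7 kN.
Design strength φR_n = 0.75 × 755.7 = 567 kN.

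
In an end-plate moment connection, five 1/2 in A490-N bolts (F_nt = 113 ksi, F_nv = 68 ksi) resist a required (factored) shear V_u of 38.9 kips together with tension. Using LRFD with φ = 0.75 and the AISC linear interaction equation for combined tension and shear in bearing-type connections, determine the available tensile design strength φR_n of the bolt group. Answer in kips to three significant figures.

A_b = π·0.5²/4 = 0.1963 in²; f_rv = 38.9 / (5 × 0.1963) = 39.62 ksi.
F'_nt = 1.3 F_nt − (F_nt / φF_nv) f_rv = 1.3·113 − (113/(0.75·68))·39.62 = 59.11 ksi, capped at F_nt → F'_nt = 59.11 ksi.
R_n = F'_nt · A_b · n = 59.11 × 0.1963 × 5 = 58.03 kips.
Design strength φR_n = 0.75 × 58.03 = 43.5 kips.

43.5 kips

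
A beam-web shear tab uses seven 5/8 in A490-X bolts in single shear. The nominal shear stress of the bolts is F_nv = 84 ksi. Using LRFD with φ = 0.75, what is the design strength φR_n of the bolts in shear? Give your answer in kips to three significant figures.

A_b = π × 0.625² / 4 = 0.3068 in².
R_n = F_nv · A_b · n · n_s = 84 × 0.3068 × 7 × 1 = 180.4 kips.
Design strength φR_n = 0.75 × 180.4 = 135 kips.

135 kips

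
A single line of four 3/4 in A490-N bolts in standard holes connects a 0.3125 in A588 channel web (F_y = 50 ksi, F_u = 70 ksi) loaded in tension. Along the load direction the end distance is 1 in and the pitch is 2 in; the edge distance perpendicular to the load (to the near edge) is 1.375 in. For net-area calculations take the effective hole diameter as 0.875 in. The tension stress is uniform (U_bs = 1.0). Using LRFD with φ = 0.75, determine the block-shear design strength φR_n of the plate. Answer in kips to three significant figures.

54.1 kips

Shear plane L_v = 1 + 3·2 = 7 in; A_gv = 7 × 0.3125 = 2.188 in².
A_nv = (7 − 3.5·0.875) × 0.3125 = 1.23 in².
A_nt = (1.375 − 0.5·0.875) × 0.3125 = 0.293 in².
0.6 F_u A_nv = 51.68 kips; 0.6 F_y A_gv = 65.62 kips → shear rupture governs the shear term.
R_n = 51.68 + 1.0 × 70 × 0.293 = 72.19 kips.
Design strength φR_n = 0.75 × 72.19 = 54.1 kips.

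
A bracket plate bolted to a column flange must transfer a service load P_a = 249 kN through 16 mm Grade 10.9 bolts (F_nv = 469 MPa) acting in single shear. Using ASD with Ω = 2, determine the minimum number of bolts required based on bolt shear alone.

6 bolts

A_b = π·16²/4 = 201.1 mm².
Per-bolt allowable strength R_n/Ω = 469 × 201.1 × 1 / 1000 / 2 = 47.15 kN.
n ≥ 249 / 47.15 = 5.281 → use 6 bolts.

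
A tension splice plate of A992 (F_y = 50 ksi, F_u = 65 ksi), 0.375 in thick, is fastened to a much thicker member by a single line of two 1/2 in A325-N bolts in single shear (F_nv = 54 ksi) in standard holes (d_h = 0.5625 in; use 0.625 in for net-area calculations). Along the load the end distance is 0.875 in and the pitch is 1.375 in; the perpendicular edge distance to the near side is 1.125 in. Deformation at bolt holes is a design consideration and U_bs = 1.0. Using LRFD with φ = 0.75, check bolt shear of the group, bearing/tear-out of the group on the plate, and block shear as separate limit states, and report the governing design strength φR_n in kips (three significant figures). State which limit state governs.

Bolt shear: A_b = π·0.5²/4 = 0.1963 in²; R_n = 54 × 0.1963 × 2 × 1 = 21.21 kips → 0.75 × 21.21 = 15.9 kips.
Bearing: edge l_c = 0.5938, r_n = 17.37 kips; interior l_c = 0.8125, r_n = 23.77 kips; R_n = 17.37 + 1·23.77 = 41.13 kips → 30.8 kips.
Block shear: A_gv = 0.8438, A_nv = 0.4922, A_nt = 0.3047 in²; R_n = min(0.6F_uA_nv, 0.6F_yA_gv) + U_bs·F_u·A_nt = 39 kips → 29.2 kips.
Bolt shear governs: 15.9 kips.

15.9 kips (bolt shear governs)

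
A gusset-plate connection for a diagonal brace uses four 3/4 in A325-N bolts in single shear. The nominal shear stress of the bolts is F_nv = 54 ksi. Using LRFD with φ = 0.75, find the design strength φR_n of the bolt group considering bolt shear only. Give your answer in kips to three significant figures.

A_b = π × 0.75² / 4 = 0.4418 in².
R_n = F_nv · A_b · n · n_s = 54 × 0.4418 × 4 × 1 = 95.43 kips.
Design strength φR_n = 0.75 × 95.43 = 71.6 kips.

71.6 kips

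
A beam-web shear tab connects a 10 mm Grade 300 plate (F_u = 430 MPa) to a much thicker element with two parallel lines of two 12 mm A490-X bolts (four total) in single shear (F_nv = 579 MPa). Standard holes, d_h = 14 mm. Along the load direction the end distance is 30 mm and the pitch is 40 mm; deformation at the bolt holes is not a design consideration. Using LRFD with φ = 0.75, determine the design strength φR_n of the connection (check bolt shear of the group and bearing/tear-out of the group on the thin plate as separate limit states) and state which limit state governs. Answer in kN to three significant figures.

Bolt shear: A_b = π·12²/4 = 113.1 mm²; R_n = 579 × 113.1 × 4 × 1 / 1000 = 261.9 kN → 0.75 × 261.9 = 196 kN.
Bearing (1.5 l_c t F_u ≤ 3.0 d t F_u): upper limit = 3.0·12·10·430 / 1000 = 154.8 kN.
  Edge l_c = 30 − 14/2 = 23 → r_n = 148.3 kN; interior l_c = 40 − 14 = 26 → r_n = 154.8 kN.
  R_n,bearing = 2·148.3 + 2·154.8 = 606.3 kN → 0.75 × 606.3 = 455 kN.
Bolt shear governs: 196 kN.

196 kN (bolt shear governs)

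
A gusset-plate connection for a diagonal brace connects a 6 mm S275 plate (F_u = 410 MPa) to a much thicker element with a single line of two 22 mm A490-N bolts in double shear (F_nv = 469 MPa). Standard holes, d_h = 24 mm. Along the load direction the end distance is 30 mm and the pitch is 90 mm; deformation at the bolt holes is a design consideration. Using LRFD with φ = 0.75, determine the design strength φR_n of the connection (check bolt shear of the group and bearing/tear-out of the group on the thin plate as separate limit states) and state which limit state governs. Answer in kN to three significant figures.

137 kN (bearing governs)

Bolt shear: A_b = π·22²/4 = 380.1 mm²; R_n = 469 × 380.1 × 2 × 2 / 1000 = 713.1 kN → 0.75 × 713.1 = 535 kN.
Bearing (1.2 l_c t F_u ≤ 2.4 d t F_u): upper limit = 2.4·22·6·410 / 1000 = 129.9 kN.
  Edge l_c = 30 − 24/2 = 18 → r_n = 53.14 kN; interior l_c = 90 − 24 = 66 → r_n = 129.9 kN.
  R_n,bearing = 1·53.14 + 1·129.9 = 183 kN → 0.75 × 183 = 137 kN.
Bearing governs: 137 kN.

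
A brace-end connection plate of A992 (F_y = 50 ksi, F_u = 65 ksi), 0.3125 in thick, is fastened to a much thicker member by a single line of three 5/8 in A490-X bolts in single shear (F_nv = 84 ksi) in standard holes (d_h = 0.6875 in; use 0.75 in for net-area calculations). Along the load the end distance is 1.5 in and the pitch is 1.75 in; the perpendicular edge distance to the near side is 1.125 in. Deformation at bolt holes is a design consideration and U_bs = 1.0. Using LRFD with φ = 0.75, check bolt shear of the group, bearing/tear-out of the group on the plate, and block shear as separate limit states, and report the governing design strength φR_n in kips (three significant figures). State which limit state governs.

40 kips (block shear governs)

Bolt shear: A_b = π·0.625²/4 = 0.3068 in²; R_n = 84 × 0.3068 × 3 × 1 = 77.31 kips → 0.75 × 77.31 = 58 kips.
Bearing: edge l_c = 1.156, r_n = 28.18 kips; interior l_c = 1.062, r_n = 25.9 kips; R_n = 28.18 + 2·25.9 = 79.98 kips → 60 kips.
Block shear: A_gv = 1.562, A_nv = 0.9766, A_nt = 0.2344 in²; R_n = min(0.6F_uA_nv, 0.6F_yA_gv) + U_bs·F_u·A_nt = 53.32 kips → 40 kips.
Block shear governs: 40 kips.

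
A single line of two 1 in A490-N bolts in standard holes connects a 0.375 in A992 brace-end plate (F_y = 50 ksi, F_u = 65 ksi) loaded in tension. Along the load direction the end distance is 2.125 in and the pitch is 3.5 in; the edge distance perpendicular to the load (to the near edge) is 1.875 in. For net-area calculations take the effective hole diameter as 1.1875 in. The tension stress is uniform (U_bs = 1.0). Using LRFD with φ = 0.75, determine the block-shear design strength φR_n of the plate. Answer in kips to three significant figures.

Shear plane L_v = 2.125 + 1·3.5 = 5.625 in; A_gv = 5.625 × 0.375 = 2.109 in².
A_nv = (5.625 − 1.5·1.1875) × 0.375 = 1.441 in².
A_nt = (1.875 − 0.5·1.1875) × 0.375 = 0.4805 in².
0.6 F_u A_nv = 56.21 kips; 0.6 F_y A_gv = 63.28 kips → shear rupture governs the shear term.
R_n = 56.21 + 1.0 × 65 × 0.4805 = 87.45 kips.
Design strength φR_n = 0.75 × 87.45 = 65.6 kips.

65.6 kips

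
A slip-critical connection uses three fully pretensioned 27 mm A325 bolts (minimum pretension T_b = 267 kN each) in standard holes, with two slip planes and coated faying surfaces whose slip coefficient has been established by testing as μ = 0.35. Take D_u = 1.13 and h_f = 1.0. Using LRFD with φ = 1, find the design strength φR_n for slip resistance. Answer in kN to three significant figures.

634 kN

R_n = μ · D_u · h_f · T_b · n_s · n_b = 0.35 × 1.13 × 1.0 × 267 × 2 × 3 = 633.6 kN.
Design strength φR_n = 1 × 633.6 = 634 kN.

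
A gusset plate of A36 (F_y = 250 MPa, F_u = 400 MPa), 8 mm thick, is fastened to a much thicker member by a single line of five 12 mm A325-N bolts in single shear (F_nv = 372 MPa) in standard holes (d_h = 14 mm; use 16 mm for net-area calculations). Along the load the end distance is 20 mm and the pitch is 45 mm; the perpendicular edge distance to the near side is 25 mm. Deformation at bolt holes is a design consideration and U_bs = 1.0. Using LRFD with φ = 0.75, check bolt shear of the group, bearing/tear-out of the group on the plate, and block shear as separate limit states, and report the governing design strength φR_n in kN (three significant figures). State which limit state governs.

158 kN (bolt shear governs)

Bolt shear: A_b = π·12²/4 = 113.1 mm²; R_n = 372 × 113.1 × 5 × 1 / 1000 = 210.4 kN → 0.75 × 210.4 = 158 kN.
Bearing: edge l_c = 13, r_n = 49.92 kN; interior l_c = 31, r_n = 92.16 kN; R_n = 49.92 + 4·92.16 = 418.6 kN → 314 kN.
Block shear: A_gv = 1600, A_nv = 1024, A_nt = 136 mm²; R_n = min(0.6F_uA_nv, 0.6F_yA_gv) + U_bs·F_u·A_nt = 294.4 kN → 221 kN.
Bolt shear governs: 158 kN.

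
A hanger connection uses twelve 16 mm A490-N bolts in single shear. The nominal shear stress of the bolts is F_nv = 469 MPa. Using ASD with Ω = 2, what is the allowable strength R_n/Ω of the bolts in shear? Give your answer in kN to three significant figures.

A_b = π × 16² / 4 = 201.1 mm².
R_n = F_nv · A_b · n · n_s = 469 × 201.1 × 12 × 1 / 1000 = 1132 kN.
Allowable strength R_n/Ω = 1132 / 2 = 566 kN.

566 kN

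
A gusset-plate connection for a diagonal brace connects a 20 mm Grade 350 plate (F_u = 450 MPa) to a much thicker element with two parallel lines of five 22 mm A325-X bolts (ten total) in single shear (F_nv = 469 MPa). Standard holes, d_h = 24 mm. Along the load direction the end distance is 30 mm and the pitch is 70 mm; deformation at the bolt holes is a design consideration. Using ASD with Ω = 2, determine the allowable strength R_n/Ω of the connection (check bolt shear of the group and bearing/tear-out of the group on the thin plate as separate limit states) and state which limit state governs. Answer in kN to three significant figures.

Bolt shear: A_b = π·22²/4 = 380.1 mm²; R_n = 469 × 380.1 × 10 × 1 / 1000 = 1783 kN → 1783 / 2 = 891 kN.
Bearing (1.2 l_c t F_u ≤ 2.4 d t F_u): upper limit = 2.4·22·20·450 / 1000 = 475.2 kN.
  Edge l_c = 30 − 24/2 = 18 → r_n = 194.4 kN; interior l_c = 70 − 24 = 46 → r_n = 475.2 kN.
  R_n,bearing = 2·194.4 + 8·475.2 = 4190 kN → 4190 / 2 = 2100 kN.
Bolt shear governs: 891 kN.

891 kN (bolt shear governs)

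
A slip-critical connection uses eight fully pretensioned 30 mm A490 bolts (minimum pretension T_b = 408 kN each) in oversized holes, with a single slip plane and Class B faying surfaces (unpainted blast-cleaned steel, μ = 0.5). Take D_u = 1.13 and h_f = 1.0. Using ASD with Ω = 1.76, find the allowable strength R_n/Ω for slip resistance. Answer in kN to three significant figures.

1050 kN

R_n = μ · D_u · h_f · T_b · n_s · n_b = 0.5 × 1.13 × 1.0 × 408 × 1 × 8 = 1844 kN.
Allowable strength R_n/Ω = 1844 / 1.76 = 1050 kN.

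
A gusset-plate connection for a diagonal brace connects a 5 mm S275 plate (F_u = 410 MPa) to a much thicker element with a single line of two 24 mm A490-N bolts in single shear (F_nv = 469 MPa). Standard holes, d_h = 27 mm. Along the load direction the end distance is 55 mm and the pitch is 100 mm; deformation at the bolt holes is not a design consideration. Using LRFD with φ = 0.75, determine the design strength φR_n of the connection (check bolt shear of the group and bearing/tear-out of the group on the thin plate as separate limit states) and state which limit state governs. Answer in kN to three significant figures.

206 kN (bearing governs)

Bolt shear: A_b = π·24²/4 = 452.4 mm²; R_n = 469 × 452.4 × 2 × 1 / 1000 = 424.3 kN → 0.75 × 424.3 = 318 kN.
Bearing (1.5 l_c t F_u ≤ 3.0 d t F_u): upper limit = 3.0·24·5·410 / 1000 = 147.6 kN.
  Edge l_c = 55 − 27/2 = 41.5 → r_n = 127.6 kN; interior l_c = 100 − 27 = 73 → r_n = 147.6 kN.
  R_n,bearing = 1·127.6 + 1·147.6 = 275.2 kN → 0.75 × 275.2 = 206 kN.
Bearing governs: 206 kN.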